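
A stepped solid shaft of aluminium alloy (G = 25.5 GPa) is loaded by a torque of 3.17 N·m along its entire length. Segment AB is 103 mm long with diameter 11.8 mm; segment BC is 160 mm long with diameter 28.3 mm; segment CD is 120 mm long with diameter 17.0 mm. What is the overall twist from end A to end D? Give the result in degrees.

0.508°

J_AB = π(0.0118)⁴/32 = 1.90×10^-9 m⁴; J_BC = π(0.0283)⁴/32 = 6.30×10^-8 m⁴; J_CD = π(0.0170)⁴/32 = 8.20×10^-9 m⁴.
θ = (T/G)·Σ L_i/J_i = (3.170/25.5×10⁹)·(0.103/1.90×10^-9 + 0.160/6.30×10^-8 + 0.120/8.20×10^-9) = 8.862×10^-3 rad.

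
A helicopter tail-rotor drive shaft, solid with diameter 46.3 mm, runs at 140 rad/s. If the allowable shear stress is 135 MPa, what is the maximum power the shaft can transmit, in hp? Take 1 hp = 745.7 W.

494 hp

J = πd⁴/32 = π(0.0463)⁴/32 = 4.512×10^-7 m⁴.
T_max = τ_allow·J/r = 1.35×10^8 × 4.512×10^-7 / 0.0231 = 2631 N·m.
ω = 140 rad/s, so P_max = T_max·ω = 3.683×10^5 W.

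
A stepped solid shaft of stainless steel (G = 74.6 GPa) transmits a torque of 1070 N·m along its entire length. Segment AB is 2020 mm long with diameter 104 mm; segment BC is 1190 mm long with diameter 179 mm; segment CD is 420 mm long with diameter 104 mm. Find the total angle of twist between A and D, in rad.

J_AB = π(0.104)⁴/32 = 1.15×10^-5 m⁴; J_BC = π(0.179)⁴/32 = 1.01×10^-4 m⁴; J_CD = π(0.104)⁴/32 = 1.15×10^-5 m⁴.
θ = (T/G)·Σ L_i/J_i = (1070/74.6×10⁹)·(2.02/1.15×10^-5 + 1.19/1.01×10^-4 + 0.420/1.15×10^-5) = 3.217×10^-3 rad.

0.00322 rad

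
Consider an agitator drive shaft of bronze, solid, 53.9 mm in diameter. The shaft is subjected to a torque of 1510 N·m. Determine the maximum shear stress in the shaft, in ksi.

J = πd⁴/32 = π(0.0539)⁴/32 = 8.286×10^-7 m⁴.
τ_max = T·r/J = 1510 × 0.0269 / 8.286×10^-7 = 4.911×10^7 Pa.

7.12 ksi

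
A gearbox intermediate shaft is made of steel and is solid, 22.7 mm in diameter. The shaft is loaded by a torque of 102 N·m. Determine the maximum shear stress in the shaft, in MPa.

44.4 MPa

J = πd⁴/32 = π(0.0227)⁴/32 = 2.607×10^-8 m⁴.
τ_max = T·r/J = 102.0 × 0.0113 / 2.607×10^-8 = 4.441×10^7 Pa.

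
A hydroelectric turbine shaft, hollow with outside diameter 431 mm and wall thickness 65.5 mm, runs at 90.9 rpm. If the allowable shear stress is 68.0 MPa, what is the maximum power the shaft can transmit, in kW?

7790 kW

J = π(d_o⁴ − d_i⁴)/32 = π(0.431⁴ − 0.300⁴)/32 = 2.593×10^-3 m⁴.
T_max = τ_allow·J/r = 6.80×10^7 × 2.593×10^-3 / 0.215 = 818100 N·m.
ω = 2π·90.9/60 = 9.519 rad/s, so P_max = T_max·ω = 7.787×10^6 W.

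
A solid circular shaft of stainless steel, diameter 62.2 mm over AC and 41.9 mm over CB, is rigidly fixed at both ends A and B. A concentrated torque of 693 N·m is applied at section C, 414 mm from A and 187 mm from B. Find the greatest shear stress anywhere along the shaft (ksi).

Compatibility: T_A·a/J_AC = T_B·b/J_CB with T_A + T_B = T₀.
J_AC = 1.47×10^-6 m⁴, J_CB = 3.03×10^-7 m⁴, so T_A = T₀·(J_AC/a)/((J_AC/a)+(J_CB/b)) = 476.0 N·m, T_B = 217.0 N·m.
τ in each portion: τ_AC = 1.01×10^7 Pa, τ_CB = 1.50×10^7 Pa; maximum is in CB.
τ_max = T_CB·r/J = 217.0·0.0209/3.03×10^-7 = 1.502×10^7 Pa.

2.18 ksi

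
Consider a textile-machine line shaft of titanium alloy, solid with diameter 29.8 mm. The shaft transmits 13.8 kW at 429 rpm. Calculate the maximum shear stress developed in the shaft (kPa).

59100 kPa

ω = 2π·429/60 = 44.92 rad/s, so T = P/ω = 13.8×10³ / 44.92 = 307.2 N·m.
J = πd⁴/32 = π(0.0298)⁴/32 = 7.742×10^-8 m⁴.
τ_max = T·r/J = 307.2 × 0.0149 / 7.742×10^-8 = 5.912×10^7 Pa.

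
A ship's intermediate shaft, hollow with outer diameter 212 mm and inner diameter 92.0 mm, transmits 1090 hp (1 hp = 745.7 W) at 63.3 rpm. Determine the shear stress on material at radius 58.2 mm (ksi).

5.41 ksi

ω = 2π·63.3/60 = 6.629 rad/s, so T = P/ω = 1090×745.7 / 6.629 = 122600 N·m.
J = π(d_o⁴ − d_i⁴)/32 = π(0.212⁴ − 0.0920⁴)/32 = 1.913×10^-4 m⁴.
Shear stress varies linearly with radius: τ = T·r/J = 122600 × 0.0582 / 1.913×10^-4 = 3.731×10^7 Pa.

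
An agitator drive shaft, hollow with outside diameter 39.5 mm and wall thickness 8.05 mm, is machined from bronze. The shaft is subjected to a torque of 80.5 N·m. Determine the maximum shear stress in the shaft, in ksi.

1.10 ksi

J = π(d_o⁴ − d_i⁴)/32 = π(0.0395⁴ − 0.0234⁴)/32 = 2.096×10^-7 m⁴.
τ_max = T·r/J = 80.50 × 0.0198 / 2.096×10^-7 = 7.587×10^6 Pa.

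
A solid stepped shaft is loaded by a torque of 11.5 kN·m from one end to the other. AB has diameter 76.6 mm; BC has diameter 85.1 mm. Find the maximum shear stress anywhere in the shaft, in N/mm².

130 N/mm²

Under the same torque, τ_max = 16T/(πd³) is largest where d is smallest — segment AB (d = 76.6 mm).
τ_max = 16·11500/(π·(0.0766)³) = 1.303×10^8 Pa.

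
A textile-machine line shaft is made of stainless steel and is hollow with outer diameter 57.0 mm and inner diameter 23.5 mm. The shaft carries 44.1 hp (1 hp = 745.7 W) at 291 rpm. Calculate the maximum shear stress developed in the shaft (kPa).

ω = 2π·291/60 = 30.47 rad/s, so T = P/ω = 44.1×745.7 / 30.47 = 1079 N·m.
J = π(d_o⁴ − d_i⁴)/32 = π(0.0570⁴ − 0.0235⁴)/32 = 1.006×10^-6 m⁴.
τ_max = T·r/J = 1079 × 0.0285 / 1.006×10^-6 = 3.056×10^7 Pa.

30600 kPa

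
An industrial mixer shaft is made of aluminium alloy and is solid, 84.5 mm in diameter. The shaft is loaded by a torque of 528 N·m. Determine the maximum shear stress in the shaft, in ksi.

J = πd⁴/32 = π(0.0845)⁴/32 = 5.005×10^-6 m⁴.
τ_max = T·r/J = 528.0 × 0.0423 / 5.005×10^-6 = 4.457×10^6 Pa.

0.646 ksi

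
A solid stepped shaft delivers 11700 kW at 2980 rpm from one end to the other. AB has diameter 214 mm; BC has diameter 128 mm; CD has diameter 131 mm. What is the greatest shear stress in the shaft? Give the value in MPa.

91.1 MPa

ω = 2π·2980/60 = 312.1 rad/s, so T = P/ω = 11700×10³ / 312.1 = 37490 N·m.
Under the same torque, τ_max = 16T/(πd³) is largest where d is smallest — segment BC (d = 128 mm).
τ_max = 16·37490/(π·(0.128)³) = 9.105×10^7 Pa.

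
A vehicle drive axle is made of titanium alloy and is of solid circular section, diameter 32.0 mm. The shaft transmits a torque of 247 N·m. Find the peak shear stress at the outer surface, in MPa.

38.4 MPa

J = πd⁴/32 = π(0.0320)⁴/32 = 1.029×10^-7 m⁴.
τ_max = T·r/J = 247.0 × 0.0160 / 1.029×10^-7 = 3.839×10^7 Pa.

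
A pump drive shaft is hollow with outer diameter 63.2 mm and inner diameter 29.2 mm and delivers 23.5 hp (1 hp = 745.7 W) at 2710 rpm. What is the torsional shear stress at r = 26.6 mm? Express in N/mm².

1.10 N/mm²

ω = 2π·2710/60 = 283.8 rad/s, so T = P/ω = 23.5×745.7 / 283.8 = 61.75 N·m.
J = π(d_o⁴ − d_i⁴)/32 = π(0.0632⁴ − 0.0292⁴)/32 = 1.495×10^-6 m⁴.
Shear stress varies linearly with radius: τ = T·r/J = 61.75 × 0.0266 / 1.495×10^-6 = 1.099×10^6 Pa.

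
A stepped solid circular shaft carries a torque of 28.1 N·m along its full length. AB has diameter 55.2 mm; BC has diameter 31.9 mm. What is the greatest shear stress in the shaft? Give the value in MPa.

Under the same torque, τ_max = 16T/(πd³) is largest where d is smallest — segment BC (d = 31.9 mm).
τ_max = 16·28.10/(π·(0.0319)³) = 4.409×10^6 Pa.

4.41 MPa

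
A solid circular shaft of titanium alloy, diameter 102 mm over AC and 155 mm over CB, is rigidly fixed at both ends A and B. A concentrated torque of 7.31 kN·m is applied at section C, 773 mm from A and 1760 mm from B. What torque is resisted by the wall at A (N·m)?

Compatibility: T_A·a/J_AC = T_B·b/J_CB with T_A + T_B = T₀.
J_AC = 1.06×10^-5 m⁴, J_CB = 5.67×10^-5 m⁴, so T_A = T₀·(J_AC/a)/((J_AC/a)+(J_CB/b)) = 2187 N·m, T_B = 5123 N·m.

2190 N·m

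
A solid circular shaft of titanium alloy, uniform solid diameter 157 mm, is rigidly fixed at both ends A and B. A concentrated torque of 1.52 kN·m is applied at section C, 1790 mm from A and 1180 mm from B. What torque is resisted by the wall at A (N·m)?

With uniform GJ and both ends fixed, compatibility θ_AC = θ_CB gives T_A·a = T_B·b, together with T_A + T_B = T₀.
T_A = T₀·b/(a+b) = 1520·1180/2970 = 603.9 N·m; T_B = 916.1 N·m.

604 N·m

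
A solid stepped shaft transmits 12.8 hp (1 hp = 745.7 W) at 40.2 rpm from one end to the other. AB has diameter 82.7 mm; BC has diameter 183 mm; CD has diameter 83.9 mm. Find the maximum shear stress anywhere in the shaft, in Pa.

2.04e7 Pa

ω = 2π·40.2/60 = 4.210 rad/s, so T = P/ω = 12.8×745.7 / 4.210 = 2267 N·m.
Under the same torque, τ_max = 16T/(πd³) is largest where d is smallest — segment AB (d = 82.7 mm).
τ_max = 16·2267/(π·(0.0827)³) = 2.042×10^7 Pa.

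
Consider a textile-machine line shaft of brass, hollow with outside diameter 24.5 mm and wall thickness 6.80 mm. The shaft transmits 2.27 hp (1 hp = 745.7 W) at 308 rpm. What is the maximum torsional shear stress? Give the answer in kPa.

ω = 2π·308/60 = 32.25 rad/s, so T = P/ω = 2.27×745.7 / 32.25 = 52.48 N·m.
J = π(d_o⁴ − d_i⁴)/32 = π(0.0245⁴ − 0.0109⁴)/32 = 3.399×10^-8 m⁴.
τ_max = T·r/J = 52.48 × 0.0123 / 3.399×10^-8 = 1.892×10^7 Pa.

18900 kPa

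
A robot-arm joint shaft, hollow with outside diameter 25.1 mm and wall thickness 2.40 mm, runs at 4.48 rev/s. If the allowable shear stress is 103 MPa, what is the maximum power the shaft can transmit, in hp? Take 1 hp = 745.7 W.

J = π(d_o⁴ − d_i⁴)/32 = π(0.0251⁴ − 0.0203⁴)/32 = 2.229×10^-8 m⁴.
T_max = τ_allow·J/r = 1.03×10^8 × 2.229×10^-8 / 0.0126 = 183.0 N·m.
ω = 2π·4.48 = 28.15 rad/s, so P_max = T_max·ω = 5151 W.

6.91 hp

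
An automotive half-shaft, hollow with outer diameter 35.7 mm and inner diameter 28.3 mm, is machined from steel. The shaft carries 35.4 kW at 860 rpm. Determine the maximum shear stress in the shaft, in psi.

10500 psi

ω = 2π·860/60 = 90.06 rad/s, so T = P/ω = 35.4×10³ / 90.06 = 393.1 N·m.
J = π(d_o⁴ − d_i⁴)/32 = π(0.0357⁴ − 0.0283⁴)/32 = 9.650×10^-8 m⁴.
τ_max = T·r/J = 393.1 × 0.0179 / 9.650×10^-8 = 7.271×10^7 Pa.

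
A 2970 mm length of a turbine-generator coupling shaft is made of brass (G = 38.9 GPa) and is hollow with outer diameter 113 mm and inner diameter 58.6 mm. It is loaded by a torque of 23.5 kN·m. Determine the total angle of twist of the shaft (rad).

J = π(d_o⁴ − d_i⁴)/32 = π(0.113⁴ − 0.0586⁴)/32 = 1.485×10^-5 m⁴.
θ = T·L/(G·J) = 23500 × 2.97 / (38.9×10⁹ × 1.485×10^-5) = 0.1208 rad.

0.121 rad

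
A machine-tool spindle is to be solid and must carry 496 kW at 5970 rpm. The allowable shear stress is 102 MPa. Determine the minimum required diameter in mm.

ω = 2π·5970/60 = 625.2 rad/s, so T = P/ω = 496×10³ / 625.2 = 793.4 N·m.
For a solid shaft τ_max = 16T/(πd³), so d = (16T/(π τ_allow))^(1/3) = (16·793.4/(π·1.02×10^8))^(1/3) = 0.03409 m.

34.1 mm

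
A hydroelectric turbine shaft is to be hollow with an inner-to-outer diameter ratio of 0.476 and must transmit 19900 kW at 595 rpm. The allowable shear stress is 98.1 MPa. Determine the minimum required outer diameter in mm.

ω = 2π·595/60 = 62.31 rad/s, so T = P/ω = 19900×10³ / 62.31 = 319400 N·m.
For a hollow shaft with d_i/d_o = 0.476: τ_max = 16T/(π d_o³ (1−k⁴)), so d_o = [16T/(π τ_allow (1−k⁴))]^(1/3) = [16·319400/(π·9.81×10^7·0.9487)]^(1/3) = 0.2595 m.

260 mm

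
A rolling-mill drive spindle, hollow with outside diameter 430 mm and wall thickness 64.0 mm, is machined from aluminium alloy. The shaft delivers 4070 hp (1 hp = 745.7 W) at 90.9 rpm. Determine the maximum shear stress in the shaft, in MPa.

ω = 2π·90.9/60 = 9.519 rad/s, so T = P/ω = 4070×745.7 / 9.519 = 318800 N·m.
J = π(d_o⁴ − d_i⁴)/32 = π(0.430⁴ − 0.302⁴)/32 = 2.540×10^-3 m⁴.
τ_max = T·r/J = 318800 × 0.215 / 2.540×10^-3 = 2.699×10^7 Pa.

27.0 MPa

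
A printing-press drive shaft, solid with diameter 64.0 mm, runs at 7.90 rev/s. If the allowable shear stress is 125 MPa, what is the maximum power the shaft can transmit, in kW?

J = πd⁴/32 = π(0.0640)⁴/32 = 1.647×10^-6 m⁴.
T_max = τ_allow·J/r = 1.25×10^8 × 1.647×10^-6 / 0.0320 = 6434 N·m.
ω = 2π·7.90 = 49.64 rad/s, so P_max = T_max·ω = 3.194×10^5 W.

319 kW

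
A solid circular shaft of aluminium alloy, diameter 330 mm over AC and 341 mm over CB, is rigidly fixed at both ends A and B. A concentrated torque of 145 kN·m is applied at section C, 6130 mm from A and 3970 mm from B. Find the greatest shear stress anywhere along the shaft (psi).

Compatibility: T_A·a/J_AC = T_B·b/J_CB with T_A + T_B = T₀.
J_AC = 1.16×10^-3 m⁴, J_CB = 1.33×10^-3 m⁴, so T_A = T₀·(J_AC/a)/((J_AC/a)+(J_CB/b)) = 52530 N·m, T_B = 92470 N·m.
τ in each portion: τ_AC = 7.44×10^6 Pa, τ_CB = 1.19×10^7 Pa; maximum is in CB.
τ_max = T_CB·r/J = 92470·0.171/1.33×10^-3 = 1.188×10^7 Pa.

1720 psi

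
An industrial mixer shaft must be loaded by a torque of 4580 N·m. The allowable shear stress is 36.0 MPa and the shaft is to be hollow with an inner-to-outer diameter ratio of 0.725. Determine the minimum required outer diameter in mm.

For a hollow shaft with d_i/d_o = 0.725: τ_max = 16T/(π d_o³ (1−k⁴)), so d_o = [16T/(π τ_allow (1−k⁴))]^(1/3) = [16·4580/(π·3.60×10^7·0.7237)]^(1/3) = 0.09638 m.

96.4 mm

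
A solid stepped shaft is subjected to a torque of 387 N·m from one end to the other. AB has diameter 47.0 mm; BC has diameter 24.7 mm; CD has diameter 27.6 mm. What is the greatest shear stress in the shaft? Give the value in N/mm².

131 N/mm²

Under the same torque, τ_max = 16T/(πd³) is largest where d is smallest — segment BC (d = 24.7 mm).
τ_max = 16·387.0/(π·(0.0247)³) = 1.308×10^8 Pa.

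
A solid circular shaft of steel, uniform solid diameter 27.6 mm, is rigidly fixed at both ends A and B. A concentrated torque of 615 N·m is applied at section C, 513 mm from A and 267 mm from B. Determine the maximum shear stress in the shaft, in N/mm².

98.0 N/mm²

With uniform GJ and both ends fixed, compatibility θ_AC = θ_CB gives T_A·a = T_B·b, together with T_A + T_B = T₀.
T_A = T₀·b/(a+b) = 615.0·267/780.0 = 210.5 N·m; T_B = 404.5 N·m.
τ in each portion: τ_AC = 5.10×10^7 Pa, τ_CB = 9.80×10^7 Pa; maximum is in CB.
τ_max = T_CB·r/J = 404.5·0.0138/5.70×10^-8 = 9.798×10^7 Pa.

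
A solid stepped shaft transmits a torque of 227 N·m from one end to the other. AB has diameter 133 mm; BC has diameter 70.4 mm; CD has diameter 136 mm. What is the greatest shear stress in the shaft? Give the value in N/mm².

3.31 N/mm²

Under the same torque, τ_max = 16T/(πd³) is largest where d is smallest — segment BC (d = 70.4 mm).
τ_max = 16·227.0/(π·(0.0704)³) = 3.313×10^6 Pa.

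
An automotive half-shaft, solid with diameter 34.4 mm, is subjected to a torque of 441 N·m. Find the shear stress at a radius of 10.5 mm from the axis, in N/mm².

33.7 N/mm²

J = πd⁴/32 = π(0.0344)⁴/32 = 1.375×10^-7 m⁴.
Shear stress varies linearly with radius: τ = T·r/J = 441.0 × 0.0105 / 1.375×10^-7 = 3.368×10^7 Pa.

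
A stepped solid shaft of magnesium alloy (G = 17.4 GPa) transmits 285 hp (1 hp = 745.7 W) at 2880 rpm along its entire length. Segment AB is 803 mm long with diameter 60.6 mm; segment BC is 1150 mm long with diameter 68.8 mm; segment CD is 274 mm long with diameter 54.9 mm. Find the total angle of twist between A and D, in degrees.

3.33°

ω = 2π·2880/60 = 301.6 rad/s, so T = P/ω = 285×745.7 / 301.6 = 704.7 N·m.
J_AB = π(0.0606)⁴/32 = 1.32×10^-6 m⁴; J_BC = π(0.0688)⁴/32 = 2.20×10^-6 m⁴; J_CD = π(0.0549)⁴/32 = 8.92×10^-7 m⁴.
θ = (T/G)·Σ L_i/J_i = (704.7/17.4×10⁹)·(0.803/1.32×10^-6 + 1.15/2.20×10^-6 + 0.274/8.92×10^-7) = 0.05818 rad.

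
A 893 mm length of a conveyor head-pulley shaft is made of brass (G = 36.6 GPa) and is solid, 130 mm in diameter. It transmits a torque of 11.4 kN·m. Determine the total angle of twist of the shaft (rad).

0.00992 rad

J = πd⁴/32 = π(0.130)⁴/32 = 2.804×10^-5 m⁴.
θ = T·L/(G·J) = 11400 × 0.893 / (36.6×10⁹ × 2.804×10^-5) = 9.920×10^-3 rad.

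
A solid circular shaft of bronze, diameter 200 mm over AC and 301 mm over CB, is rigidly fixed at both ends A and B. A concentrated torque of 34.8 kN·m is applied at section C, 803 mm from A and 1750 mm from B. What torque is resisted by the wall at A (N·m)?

10400 N·m

Compatibility: T_A·a/J_AC = T_B·b/J_CB with T_A + T_B = T₀.
J_AC = 1.57×10^-4 m⁴, J_CB = 8.06×10^-4 m⁴, so T_A = T₀·(J_AC/a)/((J_AC/a)+(J_CB/b)) = 10380 N·m, T_B = 24420 N·m.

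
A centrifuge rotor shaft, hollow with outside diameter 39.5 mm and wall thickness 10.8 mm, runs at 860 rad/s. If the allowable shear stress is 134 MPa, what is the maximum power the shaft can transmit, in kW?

J = π(d_o⁴ − d_i⁴)/32 = π(0.0395⁴ − 0.0179⁴)/32 = 2.289×10^-7 m⁴.
T_max = τ_allow·J/r = 1.34×10^8 × 2.289×10^-7 / 0.0198 = 1553 N·m.
ω = 860 rad/s, so P_max = T_max·ω = 1.336×10^6 W.

1340 kW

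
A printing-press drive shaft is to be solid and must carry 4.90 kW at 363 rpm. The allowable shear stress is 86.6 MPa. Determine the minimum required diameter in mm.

ω = 2π·363/60 = 38.01 rad/s, so T = P/ω = 4.90×10³ / 38.01 = 128.9 N·m.
For a solid shaft τ_max = 16T/(πd³), so d = (16T/(π τ_allow))^(1/3) = (16·128.9/(π·8.66×10^7))^(1/3) = 0.01964 m.

19.6 mm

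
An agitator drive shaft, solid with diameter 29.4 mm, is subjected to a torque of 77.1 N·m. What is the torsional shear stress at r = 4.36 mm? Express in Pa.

J = πd⁴/32 = π(0.0294)⁴/32 = 7.335×10^-8 m⁴.
Shear stress varies linearly with radius: τ = T·r/J = 77.10 × 0.00436 / 7.335×10^-8 = 4.583×10^6 Pa.

4.58e6 Pa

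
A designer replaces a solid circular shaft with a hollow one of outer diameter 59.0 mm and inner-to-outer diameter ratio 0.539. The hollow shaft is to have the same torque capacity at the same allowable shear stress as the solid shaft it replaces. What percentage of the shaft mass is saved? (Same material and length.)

Equal τ_max and T ⇒ the solid shaft needs d_s³ = d_o³(1−k⁴), so d_s = 59.0·(1−0.539⁴)^(1/3) = 57.29 mm.
Area ratio A_h/A_s = d_o²(1−k²)/d_s² = (1−k²)/(1−k⁴)^(2/3) = 0.7524.
Mass saving = 1 − 0.7524 = 24.8 %.

24.8 %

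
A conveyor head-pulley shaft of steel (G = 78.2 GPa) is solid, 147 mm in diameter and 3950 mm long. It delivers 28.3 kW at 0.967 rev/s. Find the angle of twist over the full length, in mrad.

ω = 2π·0.967 = 6.076 rad/s, so T = P/ω = 28.3×10³ / 6.076 = 4658 N·m.
J = πd⁴/32 = π(0.147)⁴/32 = 4.584×10^-5 m⁴.
θ = T·L/(G·J) = 4658 × 3.95 / (78.2×10⁹ × 4.584×10^-5) = 5.132×10^-3 rad.

5.13 mrad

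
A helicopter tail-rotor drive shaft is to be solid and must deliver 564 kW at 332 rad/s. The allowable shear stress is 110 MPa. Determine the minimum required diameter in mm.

42.8 mm

ω = 332 rad/s, so T = P/ω = 564×10³ / 332.0 = 1699 N·m.
For a solid shaft τ_max = 16T/(πd³), so d = (16T/(π τ_allow))^(1/3) = (16·1699/(π·1.10×10^8))^(1/3) = 0.04285 m.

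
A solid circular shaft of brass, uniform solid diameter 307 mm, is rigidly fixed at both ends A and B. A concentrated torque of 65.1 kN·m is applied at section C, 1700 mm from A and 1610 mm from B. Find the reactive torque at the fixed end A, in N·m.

With uniform GJ and both ends fixed, compatibility θ_AC = θ_CB gives T_A·a = T_B·b, together with T_A + T_B = T₀.
T_A = T₀·b/(a+b) = 65100·1610/3310 = 31660 N·m; T_B = 33440 N·m.

31700 N·m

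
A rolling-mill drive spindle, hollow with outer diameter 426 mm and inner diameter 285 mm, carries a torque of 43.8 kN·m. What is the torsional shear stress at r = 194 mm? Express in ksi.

J = π(d_o⁴ − d_i⁴)/32 = π(0.426⁴ − 0.285⁴)/32 = 2.586×10^-3 m⁴.
Shear stress varies linearly with radius: τ = T·r/J = 43800 × 0.194 / 2.586×10^-3 = 3.286×10^6 Pa.

0.477 ksi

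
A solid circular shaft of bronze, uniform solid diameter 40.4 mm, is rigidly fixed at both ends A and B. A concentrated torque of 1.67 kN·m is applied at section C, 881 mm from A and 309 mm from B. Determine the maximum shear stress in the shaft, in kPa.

With uniform GJ and both ends fixed, compatibility θ_AC = θ_CB gives T_A·a = T_B·b, together with T_A + T_B = T₀.
T_A = T₀·b/(a+b) = 1670·309/1190 = 433.6 N·m; T_B = 1236 N·m.
τ in each portion: τ_AC = 3.35×10^7 Pa, τ_CB = 9.55×10^7 Pa; maximum is in CB.
τ_max = T_CB·r/J = 1236·0.0202/2.62×10^-7 = 9.549×10^7 Pa.

95500 kPa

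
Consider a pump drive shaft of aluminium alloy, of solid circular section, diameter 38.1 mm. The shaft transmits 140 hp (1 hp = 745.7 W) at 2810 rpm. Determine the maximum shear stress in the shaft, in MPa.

ω = 2π·2810/60 = 294.3 rad/s, so T = P/ω = 140×745.7 / 294.3 = 354.8 N·m.
J = πd⁴/32 = π(0.0381)⁴/32 = 2.069×10^-7 m⁴.
τ_max = T·r/J = 354.8 × 0.0191 / 2.069×10^-7 = 3.267×10^7 Pa.

32.7 MPa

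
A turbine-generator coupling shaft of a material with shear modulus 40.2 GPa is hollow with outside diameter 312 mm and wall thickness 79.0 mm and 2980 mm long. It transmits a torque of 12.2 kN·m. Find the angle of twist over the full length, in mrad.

1.03 mrad

J = π(d_o⁴ − d_i⁴)/32 = π(0.312⁴ − 0.154⁴)/32 = 8.751×10^-4 m⁴.
θ = T·L/(G·J) = 12200 × 2.98 / (40.2×10⁹ × 8.751×10^-4) = 1.033×10^-3 rad.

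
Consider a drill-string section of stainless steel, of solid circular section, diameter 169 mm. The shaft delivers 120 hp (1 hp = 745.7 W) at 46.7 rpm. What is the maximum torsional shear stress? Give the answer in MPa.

ω = 2π·46.7/60 = 4.890 rad/s, so T = P/ω = 120×745.7 / 4.890 = 18300 N·m.
J = πd⁴/32 = π(0.169)⁴/32 = 8.008×10^-5 m⁴.
τ_max = T·r/J = 18300 × 0.0845 / 8.008×10^-5 = 1.931×10^7 Pa.

19.3 MPa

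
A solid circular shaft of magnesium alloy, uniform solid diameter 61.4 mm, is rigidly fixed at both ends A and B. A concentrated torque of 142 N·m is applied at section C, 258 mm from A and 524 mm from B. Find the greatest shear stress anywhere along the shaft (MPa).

With uniform GJ and both ends fixed, compatibility θ_AC = θ_CB gives T_A·a = T_B·b, together with T_A + T_B = T₀.
T_A = T₀·b/(a+b) = 142.0·524/782.0 = 95.15 N·m; T_B = 46.85 N·m.
τ in each portion: τ_AC = 2.09×10^6 Pa, τ_CB = 1.03×10^6 Pa; maximum is in AC.
τ_max = T_AC·r/J = 95.15·0.0307/1.40×10^-6 = 2.094×10^6 Pa.

2.09 MPa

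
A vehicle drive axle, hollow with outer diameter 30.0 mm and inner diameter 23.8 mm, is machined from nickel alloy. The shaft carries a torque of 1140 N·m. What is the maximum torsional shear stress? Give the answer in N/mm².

356 N/mm²

J = π(d_o⁴ − d_i⁴)/32 = π(0.0300⁴ − 0.0238⁴)/32 = 4.802×10^-8 m⁴.
τ_max = T·r/J = 1140 × 0.0150 / 4.802×10^-8 = 3.561×10^8 Pa.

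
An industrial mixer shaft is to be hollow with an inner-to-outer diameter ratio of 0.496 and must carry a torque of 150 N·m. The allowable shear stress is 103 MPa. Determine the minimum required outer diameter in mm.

For a hollow shaft with d_i/d_o = 0.496: τ_max = 16T/(π d_o³ (1−k⁴)), so d_o = [16T/(π τ_allow (1−k⁴))]^(1/3) = [16·150.0/(π·1.03×10^8·0.9395)]^(1/3) = 0.01991 m.

19.9 mm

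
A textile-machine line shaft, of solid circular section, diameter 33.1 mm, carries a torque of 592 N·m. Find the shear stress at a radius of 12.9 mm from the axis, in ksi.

J = πd⁴/32 = π(0.0331)⁴/32 = 1.178×10^-7 m⁴.
Shear stress varies linearly with radius: τ = T·r/J = 592.0 × 0.0129 / 1.178×10^-7 = 6.480×10^7 Pa.

9.40 ksi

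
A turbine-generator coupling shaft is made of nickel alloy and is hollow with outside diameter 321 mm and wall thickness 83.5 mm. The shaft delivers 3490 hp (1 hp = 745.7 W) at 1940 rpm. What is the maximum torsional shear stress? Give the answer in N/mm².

ω = 2π·1940/60 = 203.2 rad/s, so T = P/ω = 3490×745.7 / 203.2 = 12810 N·m.
J = π(d_o⁴ − d_i⁴)/32 = π(0.321⁴ − 0.154⁴)/32 = 9.871×10^-4 m⁴.
τ_max = T·r/J = 12810 × 0.161 / 9.871×10^-4 = 2.083×10^6 Pa.

2.08 N/mm²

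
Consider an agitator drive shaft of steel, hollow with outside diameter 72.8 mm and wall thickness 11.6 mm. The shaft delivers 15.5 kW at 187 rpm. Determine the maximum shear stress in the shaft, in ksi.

1.93 ksi

ω = 2π·187/60 = 19.58 rad/s, so T = P/ω = 15.5×10³ / 19.58 = 791.5 N·m.
J = π(d_o⁴ − d_i⁴)/32 = π(0.0728⁴ − 0.0496⁴)/32 = 2.163×10^-6 m⁴.
τ_max = T·r/J = 791.5 × 0.0364 / 2.163×10^-6 = 1.332×10^7 Pa.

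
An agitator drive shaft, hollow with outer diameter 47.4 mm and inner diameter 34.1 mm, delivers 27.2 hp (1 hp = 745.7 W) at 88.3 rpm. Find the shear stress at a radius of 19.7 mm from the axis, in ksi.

17.3 ksi

ω = 2π·88.3/60 = 9.247 rad/s, so T = P/ω = 27.2×745.7 / 9.247 = 2194 N·m.
J = π(d_o⁴ − d_i⁴)/32 = π(0.0474⁴ − 0.0341⁴)/32 = 3.628×10^-7 m⁴.
Shear stress varies linearly with radius: τ = T·r/J = 2194 × 0.0197 / 3.628×10^-7 = 1.191×10^8 Pa.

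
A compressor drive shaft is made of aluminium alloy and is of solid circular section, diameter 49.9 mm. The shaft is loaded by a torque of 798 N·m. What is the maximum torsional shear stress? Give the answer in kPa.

32700 kPa

J = πd⁴/32 = π(0.0499)⁴/32 = 6.087×10^-7 m⁴.
τ_max = T·r/J = 798.0 × 0.0249 / 6.087×10^-7 = 3.271×10^7 Pa.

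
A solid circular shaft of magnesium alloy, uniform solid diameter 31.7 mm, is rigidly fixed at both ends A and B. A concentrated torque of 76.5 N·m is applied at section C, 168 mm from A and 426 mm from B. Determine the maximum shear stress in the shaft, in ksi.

With uniform GJ and both ends fixed, compatibility θ_AC = θ_CB gives T_A·a = T_B·b, together with T_A + T_B = T₀.
T_A = T₀·b/(a+b) = 76.50·426/594.0 = 54.86 N·m; T_B = 21.64 N·m.
τ in each portion: τ_AC = 8.77×10^6 Pa, τ_CB = 3.46×10^6 Pa; maximum is in AC.
τ_max = T_AC·r/J = 54.86·0.0158/9.91×10^-8 = 8.772×10^6 Pa.

1.27 ksi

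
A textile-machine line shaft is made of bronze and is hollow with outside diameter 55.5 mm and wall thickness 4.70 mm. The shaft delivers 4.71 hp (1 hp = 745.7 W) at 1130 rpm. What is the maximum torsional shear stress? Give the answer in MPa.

ω = 2π·1130/60 = 118.3 rad/s, so T = P/ω = 4.71×745.7 / 118.3 = 29.68 N·m.
J = π(d_o⁴ − d_i⁴)/32 = π(0.0555⁴ − 0.0461⁴)/32 = 4.881×10^-7 m⁴.
τ_max = T·r/J = 29.68 × 0.0278 / 4.881×10^-7 = 1.688×10^6 Pa.

1.69 MPa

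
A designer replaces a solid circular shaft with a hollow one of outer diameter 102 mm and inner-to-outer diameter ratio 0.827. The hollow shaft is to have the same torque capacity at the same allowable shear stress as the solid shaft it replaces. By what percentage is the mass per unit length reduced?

51.9 %

Equal τ_max and T ⇒ the solid shaft needs d_s³ = d_o³(1−k⁴), so d_s = 102·(1−0.827⁴)^(1/3) = 82.66 mm.
Area ratio A_h/A_s = d_o²(1−k²)/d_s² = (1−k²)/(1−k⁴)^(2/3) = 0.4813.
Mass saving = 1 − 0.4813 = 51.9 %.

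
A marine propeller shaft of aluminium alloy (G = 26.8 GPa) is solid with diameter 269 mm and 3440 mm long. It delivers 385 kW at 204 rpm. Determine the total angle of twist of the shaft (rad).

0.00450 rad

ω = 2π·204/60 = 21.36 rad/s, so T = P/ω = 385×10³ / 21.36 = 18020 N·m.
J = πd⁴/32 = π(0.269)⁴/32 = 5.141×10^-4 m⁴.
θ = T·L/(G·J) = 18020 × 3.44 / (26.8×10⁹ × 5.141×10^-4) = 4.500×10^-3 rad.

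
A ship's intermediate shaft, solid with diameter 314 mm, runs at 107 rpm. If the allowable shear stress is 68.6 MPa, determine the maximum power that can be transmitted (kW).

4670 kW

J = πd⁴/32 = π(0.314)⁴/32 = 9.544×10^-4 m⁴.
T_max = τ_allow·J/r = 6.86×10^7 × 9.544×10^-4 / 0.157 = 417000 N·m.
ω = 2π·107/60 = 11.21 rad/s, so P_max = T_max·ω = 4.673×10^6 W.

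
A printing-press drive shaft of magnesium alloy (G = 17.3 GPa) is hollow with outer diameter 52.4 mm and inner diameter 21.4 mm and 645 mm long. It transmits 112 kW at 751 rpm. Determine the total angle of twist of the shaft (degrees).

4.23°

ω = 2π·751/60 = 78.64 rad/s, so T = P/ω = 112×10³ / 78.64 = 1424 N·m.
J = π(d_o⁴ − d_i⁴)/32 = π(0.0524⁴ − 0.0214⁴)/32 = 7.196×10^-7 m⁴.
θ = T·L/(G·J) = 1424 × 0.645 / (17.3×10⁹ × 7.196×10^-7) = 0.07379 rad.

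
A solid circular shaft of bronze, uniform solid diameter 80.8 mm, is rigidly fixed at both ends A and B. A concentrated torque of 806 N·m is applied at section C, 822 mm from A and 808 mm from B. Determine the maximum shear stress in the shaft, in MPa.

With uniform GJ and both ends fixed, compatibility θ_AC = θ_CB gives T_A·a = T_B·b, together with T_A + T_B = T₀.
T_A = T₀·b/(a+b) = 806.0·808/1630 = 399.5 N·m; T_B = 406.5 N·m.
τ in each portion: τ_AC = 3.86×10^6 Pa, τ_CB = 3.92×10^6 Pa; maximum is in CB.
τ_max = T_CB·r/J = 406.5·0.0404/4.18×10^-6 = 3.924×10^6 Pa.

3.92 MPa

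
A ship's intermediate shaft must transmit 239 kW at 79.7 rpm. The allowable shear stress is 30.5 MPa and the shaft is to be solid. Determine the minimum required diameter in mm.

168 mm

ω = 2π·79.7/60 = 8.346 rad/s, so T = P/ω = 239×10³ / 8.346 = 28640 N·m.
For a solid shaft τ_max = 16T/(πd³), so d = (16T/(π τ_allow))^(1/3) = (16·28640/(π·3.05×10^7))^(1/3) = 0.1685 m.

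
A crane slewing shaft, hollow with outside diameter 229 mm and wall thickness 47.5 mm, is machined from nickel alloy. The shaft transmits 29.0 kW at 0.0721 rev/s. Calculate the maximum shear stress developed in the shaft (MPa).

30.8 MPa

ω = 2π·0.0721 = 0.4530 rad/s, so T = P/ω = 29.0×10³ / 0.4530 = 64020 N·m.
J = π(d_o⁴ − d_i⁴)/32 = π(0.229⁴ − 0.134⁴)/32 = 2.383×10^-4 m⁴.
τ_max = T·r/J = 64020 × 0.115 / 2.383×10^-4 = 3.075×10^7 Pa.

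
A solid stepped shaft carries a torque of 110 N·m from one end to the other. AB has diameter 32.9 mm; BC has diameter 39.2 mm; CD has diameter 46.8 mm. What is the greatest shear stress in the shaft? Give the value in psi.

Under the same torque, τ_max = 16T/(πd³) is largest where d is smallest — segment AB (d = 32.9 mm).
τ_max = 16·110.0/(π·(0.0329)³) = 1.573×10^7 Pa.

2280 psi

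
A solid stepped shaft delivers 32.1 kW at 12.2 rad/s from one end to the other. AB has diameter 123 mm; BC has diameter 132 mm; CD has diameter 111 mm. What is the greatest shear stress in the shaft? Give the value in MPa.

9.80 MPa

ω = 12.2 rad/s, so T = P/ω = 32.1×10³ / 12.20 = 2631 N·m.
Under the same torque, τ_max = 16T/(πd³) is largest where d is smallest — segment CD (d = 111 mm).
τ_max = 16·2631/(π·(0.111)³) = 9.798×10^6 Pa.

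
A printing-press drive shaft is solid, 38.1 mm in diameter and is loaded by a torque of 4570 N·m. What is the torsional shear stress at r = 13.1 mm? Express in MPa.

J = πd⁴/32 = π(0.0381)⁴/32 = 2.069×10^-7 m⁴.
Shear stress varies linearly with radius: τ = T·r/J = 4570 × 0.0131 / 2.069×10^-7 = 2.894×10^8 Pa.

289 MPa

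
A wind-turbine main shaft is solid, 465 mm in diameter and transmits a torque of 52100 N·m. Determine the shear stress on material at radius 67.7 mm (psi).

111 psi

J = πd⁴/32 = π(0.465)⁴/32 = 4.590×10^-3 m⁴.
Shear stress varies linearly with radius: τ = T·r/J = 52100 × 0.0677 / 4.590×10^-3 = 7.684×10^5 Pa.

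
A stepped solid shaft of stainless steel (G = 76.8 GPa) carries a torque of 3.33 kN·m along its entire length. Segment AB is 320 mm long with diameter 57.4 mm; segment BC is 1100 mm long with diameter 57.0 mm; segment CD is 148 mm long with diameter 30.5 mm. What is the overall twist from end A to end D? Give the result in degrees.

7.71°

J_AB = π(0.0574)⁴/32 = 1.07×10^-6 m⁴; J_BC = π(0.0570)⁴/32 = 1.04×10^-6 m⁴; J_CD = π(0.0305)⁴/32 = 8.50×10^-8 m⁴.
θ = (T/G)·Σ L_i/J_i = (3330/76.8×10⁹)·(0.320/1.07×10^-6 + 1.10/1.04×10^-6 + 0.148/8.50×10^-8) = 0.1346 rad.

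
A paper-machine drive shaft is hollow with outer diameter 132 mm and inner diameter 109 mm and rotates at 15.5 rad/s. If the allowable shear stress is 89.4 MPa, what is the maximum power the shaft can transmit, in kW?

335 kW

J = π(d_o⁴ − d_i⁴)/32 = π(0.132⁴ − 0.109⁴)/32 = 1.595×10^-5 m⁴.
T_max = τ_allow·J/r = 8.94×10^7 × 1.595×10^-5 / 0.0660 = 21600 N·m.
ω = 15.5 rad/s, so P_max = T_max·ω = 3.348×10^5 W.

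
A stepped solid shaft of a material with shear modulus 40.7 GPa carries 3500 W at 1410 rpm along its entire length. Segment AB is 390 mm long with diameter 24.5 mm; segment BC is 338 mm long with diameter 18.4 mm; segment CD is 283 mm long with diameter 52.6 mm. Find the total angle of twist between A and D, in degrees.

1.38°

ω = 2π·1410/60 = 147.7 rad/s, so T = P/ω = 3500 / 147.7 = 23.70 N·m.
J_AB = π(0.0245)⁴/32 = 3.54×10^-8 m⁴; J_BC = π(0.0184)⁴/32 = 1.13×10^-8 m⁴; J_CD = π(0.0526)⁴/32 = 7.52×10^-7 m⁴.
θ = (T/G)·Σ L_i/J_i = (23.70/40.7×10⁹)·(0.390/3.54×10^-8 + 0.338/1.13×10^-8 + 0.283/7.52×10^-7) = 0.02413 rad.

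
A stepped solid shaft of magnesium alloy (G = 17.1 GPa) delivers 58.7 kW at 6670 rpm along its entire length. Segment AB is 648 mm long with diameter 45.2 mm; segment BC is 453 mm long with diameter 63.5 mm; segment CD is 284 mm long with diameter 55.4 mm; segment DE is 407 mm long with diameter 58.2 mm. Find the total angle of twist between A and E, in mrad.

12.5 mrad

ω = 2π·6670/60 = 698.5 rad/s, so T = P/ω = 58.7×10³ / 698.5 = 84.04 N·m.
J_AB = π(0.0452)⁴/32 = 4.10×10^-7 m⁴; J_BC = π(0.0635)⁴/32 = 1.60×10^-6 m⁴; J_CD = π(0.0554)⁴/32 = 9.25×10^-7 m⁴; J_DE = π(0.0582)⁴/32 = 1.13×10^-6 m⁴.
θ = (T/G)·Σ L_i/J_i = (84.04/17.1×10⁹)·(0.648/4.10×10^-7 + 0.453/1.60×10^-6 + 0.284/9.25×10^-7 + 0.407/1.13×10^-6) = 0.01245 rad.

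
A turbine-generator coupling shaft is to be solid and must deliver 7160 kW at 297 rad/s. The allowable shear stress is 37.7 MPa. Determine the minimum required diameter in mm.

148 mm

ω = 297 rad/s, so T = P/ω = 7160×10³ / 297.0 = 24110 N·m.
For a solid shaft τ_max = 16T/(πd³), so d = (16T/(π τ_allow))^(1/3) = (16·24110/(π·3.77×10^7))^(1/3) = 0.1482 m.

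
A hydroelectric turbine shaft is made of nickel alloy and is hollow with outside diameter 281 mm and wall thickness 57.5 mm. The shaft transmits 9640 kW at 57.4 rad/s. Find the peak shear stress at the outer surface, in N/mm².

43.9 N/mm²

ω = 57.4 rad/s, so T = P/ω = 9640×10³ / 57.40 = 167900 N·m.
J = π(d_o⁴ − d_i⁴)/32 = π(0.281⁴ − 0.166⁴)/32 = 5.376×10^-4 m⁴.
τ_max = T·r/J = 167900 × 0.141 / 5.376×10^-4 = 4.390×10^7 Pa.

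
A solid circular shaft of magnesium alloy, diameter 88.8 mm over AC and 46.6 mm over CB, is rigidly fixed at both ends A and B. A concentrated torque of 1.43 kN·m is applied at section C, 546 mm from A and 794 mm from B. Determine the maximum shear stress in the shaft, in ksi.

1.43 ksi

Compatibility: T_A·a/J_AC = T_B·b/J_CB with T_A + T_B = T₀.
J_AC = 6.10×10^-6 m⁴, J_CB = 4.63×10^-7 m⁴, so T_A = T₀·(J_AC/a)/((J_AC/a)+(J_CB/b)) = 1359 N·m, T_B = 70.88 N·m.
τ in each portion: τ_AC = 9.89×10^6 Pa, τ_CB = 3.57×10^6 Pa; maximum is in AC.
τ_max = T_AC·r/J = 1359·0.0444/6.10×10^-6 = 9.885×10^6 Pa.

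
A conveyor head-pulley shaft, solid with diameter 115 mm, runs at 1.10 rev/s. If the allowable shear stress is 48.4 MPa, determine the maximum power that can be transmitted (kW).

99.9 kW

J = πd⁴/32 = π(0.115)⁴/32 = 1.717×10^-5 m⁴.
T_max = τ_allow·J/r = 4.84×10^7 × 1.717×10^-5 / 0.0575 = 14450 N·m.
ω = 2π·1.10 = 6.912 rad/s, so P_max = T_max·ω = 9.989×10^4 W.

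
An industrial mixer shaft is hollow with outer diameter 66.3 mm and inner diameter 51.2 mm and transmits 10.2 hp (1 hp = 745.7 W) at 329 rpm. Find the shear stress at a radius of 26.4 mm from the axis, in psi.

ω = 2π·329/60 = 34.45 rad/s, so T = P/ω = 10.2×745.7 / 34.45 = 220.8 N·m.
J = π(d_o⁴ − d_i⁴)/32 = π(0.0663⁴ − 0.0512⁴)/32 = 1.222×10^-6 m⁴.
Shear stress varies linearly with radius: τ = T·r/J = 220.8 × 0.0264 / 1.222×10^-6 = 4.768×10^6 Pa.

692 psi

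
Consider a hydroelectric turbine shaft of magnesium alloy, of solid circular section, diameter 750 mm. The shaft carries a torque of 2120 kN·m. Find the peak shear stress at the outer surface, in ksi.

3.71 ksi

J = πd⁴/32 = π(0.750)⁴/32 = 0.03106 m⁴.
τ_max = T·r/J = 2.120e6 × 0.375 / 0.03106 = 2.559×10^7 Pa.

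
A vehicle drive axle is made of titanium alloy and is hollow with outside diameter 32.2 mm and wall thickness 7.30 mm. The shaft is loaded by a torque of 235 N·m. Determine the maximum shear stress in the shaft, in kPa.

J = π(d_o⁴ − d_i⁴)/32 = π(0.0322⁴ − 0.0176⁴)/32 = 9.612×10^-8 m⁴.
τ_max = T·r/J = 235.0 × 0.0161 / 9.612×10^-8 = 3.936×10^7 Pa.

39400 kPa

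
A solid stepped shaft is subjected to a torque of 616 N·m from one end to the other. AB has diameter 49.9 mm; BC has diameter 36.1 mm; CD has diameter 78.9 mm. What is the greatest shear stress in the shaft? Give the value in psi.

Under the same torque, τ_max = 16T/(πd³) is largest where d is smallest — segment BC (d = 36.1 mm).
τ_max = 16·616.0/(π·(0.0361)³) = 6.669×10^7 Pa.

9670 psi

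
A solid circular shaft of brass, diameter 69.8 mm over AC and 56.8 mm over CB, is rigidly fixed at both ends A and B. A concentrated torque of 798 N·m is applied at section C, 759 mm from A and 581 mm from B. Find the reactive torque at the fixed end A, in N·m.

Compatibility: T_A·a/J_AC = T_B·b/J_CB with T_A + T_B = T₀.
J_AC = 2.33×10^-6 m⁴, J_CB = 1.02×10^-6 m⁴, so T_A = T₀·(J_AC/a)/((J_AC/a)+(J_CB/b)) = 507.4 N·m, T_B = 290.6 N·m.

507 N·m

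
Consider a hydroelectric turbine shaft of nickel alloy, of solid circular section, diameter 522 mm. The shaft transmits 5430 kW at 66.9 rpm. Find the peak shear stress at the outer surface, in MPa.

27.8 MPa

ω = 2π·66.9/60 = 7.006 rad/s, so T = P/ω = 5430×10³ / 7.006 = 775100 N·m.
J = πd⁴/32 = π(0.522)⁴/32 = 7.289×10^-3 m⁴.
τ_max = T·r/J = 775100 × 0.261 / 7.289×10^-3 = 2.775×10^7 Pa.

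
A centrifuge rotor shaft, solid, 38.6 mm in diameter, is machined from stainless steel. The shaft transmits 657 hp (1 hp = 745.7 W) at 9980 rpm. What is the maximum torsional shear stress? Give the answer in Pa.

ω = 2π·9980/60 = 1045 rad/s, so T = P/ω = 657×745.7 / 1045 = 468.8 N·m.
J = πd⁴/32 = π(0.0386)⁴/32 = 2.179×10^-7 m⁴.
τ_max = T·r/J = 468.8 × 0.0193 / 2.179×10^-7 = 4.151×10^7 Pa.

4.15e7 Pa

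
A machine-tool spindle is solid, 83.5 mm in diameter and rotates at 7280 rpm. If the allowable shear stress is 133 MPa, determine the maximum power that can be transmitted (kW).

11600 kW

J = πd⁴/32 = π(0.0835)⁴/32 = 4.772×10^-6 m⁴.
T_max = τ_allow·J/r = 1.33×10^8 × 4.772×10^-6 / 0.0418 = 15200 N·m.
ω = 2π·7280/60 = 762.4 rad/s, so P_max = T_max·ω = 1.159×10^7 W.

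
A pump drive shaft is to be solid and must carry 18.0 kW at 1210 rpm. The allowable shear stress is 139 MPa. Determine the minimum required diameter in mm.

ω = 2π·1210/60 = 126.7 rad/s, so T = P/ω = 18.0×10³ / 126.7 = 142.1 N·m.
For a solid shaft τ_max = 16T/(πd³), so d = (16T/(π τ_allow))^(1/3) = (16·142.1/(π·1.39×10^8))^(1/3) = 0.01733 m.

17.3 mm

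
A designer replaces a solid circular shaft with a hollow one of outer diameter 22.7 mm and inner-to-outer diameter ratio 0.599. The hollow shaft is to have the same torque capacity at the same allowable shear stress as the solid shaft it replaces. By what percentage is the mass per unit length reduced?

Equal τ_max and T ⇒ the solid shaft needs d_s³ = d_o³(1−k⁴), so d_s = 22.7·(1−0.599⁴)^(1/3) = 21.68 mm.
Area ratio A_h/A_s = d_o²(1−k²)/d_s² = (1−k²)/(1−k⁴)^(2/3) = 0.7029.
Mass saving = 1 − 0.7029 = 29.7 %.

29.7 %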